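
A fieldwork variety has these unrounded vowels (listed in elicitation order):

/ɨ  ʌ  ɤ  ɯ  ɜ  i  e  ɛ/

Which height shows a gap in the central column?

high: front /i/, central /ɨ/, back /ɯ/.
high-mid: front /e/, central —, back /ɤ/.
low-mid: front /ɛ/, central /ɜ/, back /ʌ/.
Every height has a central member except high-mid, where /ɘ/ would be expected.

high-mid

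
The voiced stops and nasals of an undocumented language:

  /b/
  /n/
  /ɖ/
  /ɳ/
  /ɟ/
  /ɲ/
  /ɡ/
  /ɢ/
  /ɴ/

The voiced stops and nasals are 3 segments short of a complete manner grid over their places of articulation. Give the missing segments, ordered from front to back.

place of articulation  oral stop  nasal   
bilabial          b         —       
alveolar          —         n       
retroflex         ɖ         ɳ       
palatal           ɟ         ɲ       
velar             ɡ         —       
uvular            ɢ         ɴ       
Gaps, from front to back: bilabial lacks nasal (/m/); alveolar lacks oral stop (/d/); velar lacks nasal (/ŋ/).

/m/, /d/, /ŋ/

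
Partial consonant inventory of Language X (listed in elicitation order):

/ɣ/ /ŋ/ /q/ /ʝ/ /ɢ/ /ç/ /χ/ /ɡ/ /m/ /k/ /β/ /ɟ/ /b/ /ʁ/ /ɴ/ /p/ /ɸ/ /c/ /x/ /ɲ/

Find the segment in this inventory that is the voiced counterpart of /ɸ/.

/β/

/ɸ/ is a voiceless bilabial fricative.
The voiced counterpart is a voiced bilabial fricative — in this inventory, /β/.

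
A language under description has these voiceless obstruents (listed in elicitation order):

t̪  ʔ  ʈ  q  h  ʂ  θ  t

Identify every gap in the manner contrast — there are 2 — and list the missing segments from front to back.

/s/, /χ/

place of articulation  stop      fricative
dental            t̪        θ       
alveolar          t         —       
retroflex         ʈ         ʂ       
uvular            q         —       
glottal           ʔ         h       
Gaps, from front to back: alveolar lacks fricative (/s/); uvular lacks fricative (/χ/).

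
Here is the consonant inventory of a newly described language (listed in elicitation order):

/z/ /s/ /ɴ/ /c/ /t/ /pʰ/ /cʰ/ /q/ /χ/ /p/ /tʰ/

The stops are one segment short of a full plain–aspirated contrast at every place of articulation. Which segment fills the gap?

/qʰ/

place of articulation  plain     aspirated
bilabial          p         pʰ      
alveolar          t         tʰ      
palatal           c         cʰ      
uvular            q         —       
The uvular row has no aspirated member, so the gap is the aspirated uvular stop /qʰ/.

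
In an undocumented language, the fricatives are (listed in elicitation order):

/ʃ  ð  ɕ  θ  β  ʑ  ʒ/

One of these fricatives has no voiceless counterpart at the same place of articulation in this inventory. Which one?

/β/

Dental: /θ/ ~ /ð/
Postalveolar: /ʃ/ ~ /ʒ/
Alveolo-palatal: /ɕ/ ~ /ʑ/
Bilabial: only /β/ (voiced); no voiceless partner.
So /β/ is the unpaired segment.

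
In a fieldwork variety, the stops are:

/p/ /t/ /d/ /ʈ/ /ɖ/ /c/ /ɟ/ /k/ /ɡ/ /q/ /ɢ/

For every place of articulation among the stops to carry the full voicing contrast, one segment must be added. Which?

/b/

place of articulation  voiceless  voiced  
bilabial          p         —       
alveolar          t         d       
retroflex         ʈ         ɖ       
palatal           c         ɟ       
velar             k         ɡ       
uvular            q         ɢ       
The bilabial row has no voiced member, so the gap is the voiced bilabial stop /b/.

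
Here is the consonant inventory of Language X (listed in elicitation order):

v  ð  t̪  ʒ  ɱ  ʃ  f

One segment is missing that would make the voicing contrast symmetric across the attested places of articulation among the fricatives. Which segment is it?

place of articulation  voiceless  voiced  
labiodental       f         v       
dental            —         ð       
postalveolar      ʃ         ʒ       
The dental row has no voiceless member, so the gap is the voiceless dental fricative /θ/.

/θ/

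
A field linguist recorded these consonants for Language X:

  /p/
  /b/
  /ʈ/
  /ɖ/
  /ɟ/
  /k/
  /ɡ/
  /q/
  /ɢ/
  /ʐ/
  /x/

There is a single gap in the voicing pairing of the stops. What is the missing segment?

/c/

Voiceless: /p/ (bilabial), /ʈ/ (retroflex), /k/ (velar), /q/ (uvular).
Voiced: /b/ (bilabial), /ɖ/ (retroflex), /ɟ/ (palatal), /ɡ/ (velar), /ɢ/ (uvular).
The palatal row has no voiceless member, so the gap is the voiceless palatal stop /c/.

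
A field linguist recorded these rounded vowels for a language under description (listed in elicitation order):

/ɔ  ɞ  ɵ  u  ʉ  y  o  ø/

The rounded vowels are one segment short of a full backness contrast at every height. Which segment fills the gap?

height            front     central   back    
high              y         ʉ         u       
high-mid          ø         ɵ         o       
low-mid           —         ɞ         ɔ       
The low-mid row has no front member, so the gap is the low-mid front rounded vowel /œ/.

/œ/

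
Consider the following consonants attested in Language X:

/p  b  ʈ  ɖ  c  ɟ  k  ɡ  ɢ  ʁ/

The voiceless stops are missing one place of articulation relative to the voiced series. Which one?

bilabial: voiceless /p/, voiced /b/.
retroflex: voiceless /ʈ/, voiced /ɖ/.
palatal: voiceless /c/, voiced /ɟ/.
velar: voiceless /k/, voiced /ɡ/.
uvular: voiceless —, voiced /ɢ/.
Every place of articulation has a voiceless member except uvular, where /q/ would be expected.

uvular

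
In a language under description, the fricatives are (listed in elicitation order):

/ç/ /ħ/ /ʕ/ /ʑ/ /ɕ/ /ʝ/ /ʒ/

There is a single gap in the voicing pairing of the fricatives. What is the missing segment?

Voiceless: /ɕ/ (alveolo-palatal), /ç/ (palatal), /ħ/ (pharyngeal).
Voiced: /ʒ/ (postalveolar), /ʑ/ (alveolo-palatal), /ʝ/ (palatal), /ʕ/ (pharyngeal).
The postalveolar row has no voiceless member, so the gap is the voiceless postalveolar fricative /ʃ/.

/ʃ/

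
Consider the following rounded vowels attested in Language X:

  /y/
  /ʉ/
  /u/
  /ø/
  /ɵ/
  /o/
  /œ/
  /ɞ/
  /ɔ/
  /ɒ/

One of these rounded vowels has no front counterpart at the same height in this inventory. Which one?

High: /y/ ~ /ʉ/ ~ /u/
High-mid: /ø/ ~ /ɵ/ ~ /o/
Low-mid: /œ/ ~ /ɞ/ ~ /ɔ/
Low: only /ɒ/ (back); no front partner.
So /ɒ/ is the unpaired segment.

/ɒ/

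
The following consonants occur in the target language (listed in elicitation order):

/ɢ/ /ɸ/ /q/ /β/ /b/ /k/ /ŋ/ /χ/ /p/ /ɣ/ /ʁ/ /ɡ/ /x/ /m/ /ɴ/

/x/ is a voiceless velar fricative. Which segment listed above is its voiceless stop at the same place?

The voiceless stop at the same place is a voiceless velar stop — in this inventory, /k/.

/k/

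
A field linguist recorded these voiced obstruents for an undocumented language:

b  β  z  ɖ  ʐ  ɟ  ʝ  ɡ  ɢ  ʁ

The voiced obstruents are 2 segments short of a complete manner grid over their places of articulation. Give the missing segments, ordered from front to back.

/d/, /ɣ/

Stop: /b/ (bilabial), /ɖ/ (retroflex), /ɟ/ (palatal), /ɡ/ (velar), /ɢ/ (uvular).
Fricative: /β/ (bilabial), /z/ (alveolar), /ʐ/ (retroflex), /ʝ/ (palatal), /ʁ/ (uvular).
Gaps, from front to back: alveolar lacks stop (/d/); velar lacks fricative (/ɣ/).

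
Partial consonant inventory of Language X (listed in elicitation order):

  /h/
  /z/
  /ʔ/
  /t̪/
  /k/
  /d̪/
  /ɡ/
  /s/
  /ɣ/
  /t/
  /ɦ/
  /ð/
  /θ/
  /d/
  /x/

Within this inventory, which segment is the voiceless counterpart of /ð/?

/θ/

/ð/ is a voiced dental fricative.
The voiceless counterpart is a voiceless dental fricative — in this inventory, /θ/.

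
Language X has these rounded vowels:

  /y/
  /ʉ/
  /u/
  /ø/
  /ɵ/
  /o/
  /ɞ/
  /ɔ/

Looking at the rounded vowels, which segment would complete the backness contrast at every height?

Front: /y/ (high), /ø/ (high-mid).
Central: /ʉ/ (high), /ɵ/ (high-mid), /ɞ/ (low-mid).
Back: /u/ (high), /o/ (high-mid), /ɔ/ (low-mid).
The low-mid row has no front member, so the gap is the low-mid front rounded vowel /œ/.

/œ/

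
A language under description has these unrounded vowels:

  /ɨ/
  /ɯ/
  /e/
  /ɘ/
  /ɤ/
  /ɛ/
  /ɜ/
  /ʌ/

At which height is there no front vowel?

high

high: front —, central /ɨ/, back /ɯ/.
high-mid: front /e/, central /ɘ/, back /ɤ/.
low-mid: front /ɛ/, central /ɜ/, back /ʌ/.
Every height has a front member except high, where /i/ would be expected.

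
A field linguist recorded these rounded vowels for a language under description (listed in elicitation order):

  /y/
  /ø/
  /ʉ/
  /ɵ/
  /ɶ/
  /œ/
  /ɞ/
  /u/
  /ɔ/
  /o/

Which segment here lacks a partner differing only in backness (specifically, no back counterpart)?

High: /y/ ~ /ʉ/ ~ /u/
High-mid: /ø/ ~ /ɵ/ ~ /o/
Low-mid: /œ/ ~ /ɞ/ ~ /ɔ/
Low: only /ɶ/ (front); no back partner.
So /ɶ/ is the unpaired segment.

/ɶ/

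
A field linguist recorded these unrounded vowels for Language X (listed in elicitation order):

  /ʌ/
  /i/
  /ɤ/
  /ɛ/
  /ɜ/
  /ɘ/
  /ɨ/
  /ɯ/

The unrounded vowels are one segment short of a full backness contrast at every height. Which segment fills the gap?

Front: /i/ (high), /ɛ/ (low-mid).
Central: /ɨ/ (high), /ɘ/ (high-mid), /ɜ/ (low-mid).
Back: /ɯ/ (high), /ɤ/ (high-mid), /ʌ/ (low-mid).
The high-mid row has no front member, so the gap is the high-mid front unrounded vowel /e/.

/e/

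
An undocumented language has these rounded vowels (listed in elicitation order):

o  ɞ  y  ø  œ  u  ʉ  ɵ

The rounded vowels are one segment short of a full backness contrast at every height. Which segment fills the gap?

height            front     central   back    
high              y         ʉ         u       
high-mid          ø         ɵ         o       
low-mid           œ         ɞ         —       
The low-mid row has no back member, so the gap is the low-mid back rounded vowel /ɔ/.

/ɔ/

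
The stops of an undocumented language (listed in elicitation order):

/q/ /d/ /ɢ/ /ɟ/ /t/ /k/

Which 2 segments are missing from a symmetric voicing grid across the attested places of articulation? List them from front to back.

Voiceless: /t/ (alveolar), /k/ (velar), /q/ (uvular).
Voiced: /d/ (alveolar), /ɟ/ (palatal), /ɢ/ (uvular).
Gaps, from front to back: palatal lacks voiceless (/c/); velar lacks voiced (/ɡ/).

/c/, /ɡ/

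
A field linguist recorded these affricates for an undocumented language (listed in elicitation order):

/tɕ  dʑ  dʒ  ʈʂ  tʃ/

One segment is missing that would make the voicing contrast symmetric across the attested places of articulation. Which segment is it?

place of articulation  voiceless  voiced  
postalveolar      tʃ        dʒ      
retroflex         ʈʂ        —       
alveolo-palatal   tɕ        dʑ      
The retroflex row has no voiced member, so the gap is the voiced retroflex affricate /ɖʐ/.

/ɖʐ/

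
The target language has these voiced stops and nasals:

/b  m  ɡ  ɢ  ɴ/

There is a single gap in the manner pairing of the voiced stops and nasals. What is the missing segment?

/ŋ/

place of articulation  oral stop  nasal   
bilabial          b         m       
velar             ɡ         —       
uvular            ɢ         ɴ       
The velar row has no nasal member, so the gap is the velar nasal /ŋ/.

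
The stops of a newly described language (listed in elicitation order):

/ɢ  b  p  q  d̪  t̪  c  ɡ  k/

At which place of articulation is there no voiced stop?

palatal

place of articulation  voiceless  voiced  
bilabial          p         b       
dental            t̪        d̪      
palatal           c         —       
velar             k         ɡ       
uvular            q         ɢ       
Every place of articulation has a voiced member except palatal, where /ɟ/ would be expected.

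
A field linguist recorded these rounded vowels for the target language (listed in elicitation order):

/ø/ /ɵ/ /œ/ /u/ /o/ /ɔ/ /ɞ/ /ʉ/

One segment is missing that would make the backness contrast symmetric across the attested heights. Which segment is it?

high: front —, central /ʉ/, back /u/.
high-mid: front /ø/, central /ɵ/, back /o/.
low-mid: front /œ/, central /ɞ/, back /ɔ/.
The high row has no front member, so the gap is the high front rounded vowel /y/.

/y/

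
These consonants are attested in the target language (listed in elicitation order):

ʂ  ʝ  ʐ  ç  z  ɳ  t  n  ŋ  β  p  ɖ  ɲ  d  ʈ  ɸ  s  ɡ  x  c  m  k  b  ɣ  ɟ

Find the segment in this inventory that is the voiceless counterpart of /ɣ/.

/x/

/ɣ/ is a voiced velar fricative.
The voiceless counterpart is a voiceless velar fricative — in this inventory, /x/.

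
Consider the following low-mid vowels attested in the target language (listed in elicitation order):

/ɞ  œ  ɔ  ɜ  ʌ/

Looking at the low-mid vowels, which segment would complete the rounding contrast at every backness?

/ɛ/

Unrounded: /ɜ/ (central), /ʌ/ (back).
Rounded: /œ/ (front), /ɞ/ (central), /ɔ/ (back).
The front row has no unrounded member, so the gap is the front unrounded vowel /ɛ/.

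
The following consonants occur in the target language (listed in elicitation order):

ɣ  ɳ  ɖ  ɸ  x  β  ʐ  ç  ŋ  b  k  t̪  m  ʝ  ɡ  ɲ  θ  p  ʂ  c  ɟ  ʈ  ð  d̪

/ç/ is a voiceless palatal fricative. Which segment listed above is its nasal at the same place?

The nasal at the same place is a palatal nasal — in this inventory, /ɲ/.

/ɲ/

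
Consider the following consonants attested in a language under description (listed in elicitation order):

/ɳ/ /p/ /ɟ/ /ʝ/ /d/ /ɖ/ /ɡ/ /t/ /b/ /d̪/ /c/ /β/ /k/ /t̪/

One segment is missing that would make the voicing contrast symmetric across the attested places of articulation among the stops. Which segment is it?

/ʈ/

Voiceless: /p/ (bilabial), /t̪/ (dental), /t/ (alveolar), /c/ (palatal), /k/ (velar).
Voiced: /b/ (bilabial), /d̪/ (dental), /d/ (alveolar), /ɖ/ (retroflex), /ɟ/ (palatal), /ɡ/ (velar).
The retroflex row has no voiceless member, so the gap is the voiceless retroflex stop /ʈ/.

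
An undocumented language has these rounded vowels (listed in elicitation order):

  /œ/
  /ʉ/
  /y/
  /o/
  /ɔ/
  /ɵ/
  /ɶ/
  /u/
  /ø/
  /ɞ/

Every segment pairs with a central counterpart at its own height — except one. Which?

High: /y/ ~ /ʉ/ ~ /u/
High-mid: /ø/ ~ /ɵ/ ~ /o/
Low-mid: /œ/ ~ /ɞ/ ~ /ɔ/
Low: only /ɶ/ (front); no central partner.
So /ɶ/ is the unpaired segment.

/ɶ/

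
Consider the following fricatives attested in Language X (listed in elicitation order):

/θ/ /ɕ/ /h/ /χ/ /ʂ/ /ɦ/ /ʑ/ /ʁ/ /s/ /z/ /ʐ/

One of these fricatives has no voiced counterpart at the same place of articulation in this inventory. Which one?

Alveolar: /s/ ~ /z/
Retroflex: /ʂ/ ~ /ʐ/
Alveolo-palatal: /ɕ/ ~ /ʑ/
Uvular: /χ/ ~ /ʁ/
Glottal: /h/ ~ /ɦ/
Dental: only /θ/ (voiceless); no voiced partner.
So /θ/ is the unpaired segment.

/θ/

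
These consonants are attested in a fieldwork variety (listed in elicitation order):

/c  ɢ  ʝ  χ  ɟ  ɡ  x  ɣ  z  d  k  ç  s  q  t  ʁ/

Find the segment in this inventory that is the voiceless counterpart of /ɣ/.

/ɣ/ is a voiced velar fricative.
The voiceless counterpart is a voiceless velar fricative — in this inventory, /x/.

/x/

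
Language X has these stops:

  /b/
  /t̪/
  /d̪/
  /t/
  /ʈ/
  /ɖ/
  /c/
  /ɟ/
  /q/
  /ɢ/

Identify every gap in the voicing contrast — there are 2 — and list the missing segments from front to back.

/p/, /d/

place of articulation  voiceless  voiced  
bilabial          —         b       
dental            t̪        d̪      
alveolar          t         —       
retroflex         ʈ         ɖ       
palatal           c         ɟ       
uvular            q         ɢ       
Gaps, from front to back: bilabial lacks voiceless (/p/); alveolar lacks voiced (/d/).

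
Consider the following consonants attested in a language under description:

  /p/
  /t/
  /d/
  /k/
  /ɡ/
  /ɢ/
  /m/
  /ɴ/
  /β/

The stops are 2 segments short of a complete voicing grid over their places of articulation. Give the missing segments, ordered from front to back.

/b/, /q/

place of articulation  voiceless  voiced  
bilabial          p         —       
alveolar          t         d       
velar             k         ɡ       
uvular            —         ɢ       
Gaps, from front to back: bilabial lacks voiced (/b/); uvular lacks voiceless (/q/).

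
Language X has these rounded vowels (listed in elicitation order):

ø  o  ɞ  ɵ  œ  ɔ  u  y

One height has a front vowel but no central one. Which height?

high

Front: /y/ (high), /ø/ (high-mid), /œ/ (low-mid).
Central: /ɵ/ (high-mid), /ɞ/ (low-mid).
Back: /u/ (high), /o/ (high-mid), /ɔ/ (low-mid).
Every height has a central member except high, where /ʉ/ would be expected.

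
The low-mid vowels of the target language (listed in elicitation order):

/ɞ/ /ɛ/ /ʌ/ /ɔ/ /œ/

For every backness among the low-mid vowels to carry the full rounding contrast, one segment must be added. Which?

backness          unrounded  rounded 
front             ɛ         œ       
central           —         ɞ       
back              ʌ         ɔ       
The central row has no unrounded member, so the gap is the central unrounded vowel /ɜ/.

/ɜ/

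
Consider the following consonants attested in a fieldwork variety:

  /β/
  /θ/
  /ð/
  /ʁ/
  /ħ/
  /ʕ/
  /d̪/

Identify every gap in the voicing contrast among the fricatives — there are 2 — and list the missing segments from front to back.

/ɸ/, /χ/

Voiceless: /θ/ (dental), /ħ/ (pharyngeal).
Voiced: /β/ (bilabial), /ð/ (dental), /ʁ/ (uvular), /ʕ/ (pharyngeal).
Gaps, from front to back: bilabial lacks voiceless (/ɸ/); uvular lacks voiceless (/χ/).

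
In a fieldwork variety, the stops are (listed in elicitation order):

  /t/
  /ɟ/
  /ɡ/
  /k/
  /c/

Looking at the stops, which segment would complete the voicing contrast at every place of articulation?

Voiceless: /t/ (alveolar), /c/ (palatal), /k/ (velar).
Voiced: /ɟ/ (palatal), /ɡ/ (velar).
The alveolar row has no voiced member, so the gap is the voiced alveolar stop /d/.

/d/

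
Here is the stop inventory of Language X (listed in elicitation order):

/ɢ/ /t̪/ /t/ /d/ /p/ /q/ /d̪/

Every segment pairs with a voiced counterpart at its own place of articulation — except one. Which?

Dental: /t̪/ ~ /d̪/
Alveolar: /t/ ~ /d/
Uvular: /q/ ~ /ɢ/
Bilabial: only /p/ (voiceless); no voiced partner.
So /p/ is the unpaired segment.

/p/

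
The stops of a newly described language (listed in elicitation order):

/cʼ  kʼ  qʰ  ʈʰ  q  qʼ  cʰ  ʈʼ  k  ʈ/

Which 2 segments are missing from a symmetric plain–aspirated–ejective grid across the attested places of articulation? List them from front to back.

/c/, /kʰ/

Plain: /ʈ/ (retroflex), /k/ (velar), /q/ (uvular).
Aspirated: /ʈʰ/ (retroflex), /cʰ/ (palatal), /qʰ/ (uvular).
Ejective: /ʈʼ/ (retroflex), /cʼ/ (palatal), /kʼ/ (velar), /qʼ/ (uvular).
Gaps, from front to back: palatal lacks plain (/c/); velar lacks aspirated (/kʰ/).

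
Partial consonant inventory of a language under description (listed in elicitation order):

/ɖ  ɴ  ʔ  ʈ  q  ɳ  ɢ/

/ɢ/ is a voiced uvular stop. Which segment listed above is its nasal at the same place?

The nasal at the same place is an uvular nasal — in this inventory, /ɴ/.

/ɴ/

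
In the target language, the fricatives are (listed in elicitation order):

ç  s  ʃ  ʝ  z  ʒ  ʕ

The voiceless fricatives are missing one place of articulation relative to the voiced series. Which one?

Voiceless: /s/ (alveolar), /ʃ/ (postalveolar), /ç/ (palatal).
Voiced: /z/ (alveolar), /ʒ/ (postalveolar), /ʝ/ (palatal), /ʕ/ (pharyngeal).
Every place of articulation has a voiceless member except pharyngeal, where /ħ/ would be expected.

pharyngeal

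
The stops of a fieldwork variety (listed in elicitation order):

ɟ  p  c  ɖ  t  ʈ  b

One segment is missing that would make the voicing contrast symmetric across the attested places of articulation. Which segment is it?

bilabial: voiceless /p/, voiced /b/.
alveolar: voiceless /t/, voiced —.
retroflex: voiceless /ʈ/, voiced /ɖ/.
palatal: voiceless /c/, voiced /ɟ/.
The alveolar row has no voiced member, so the gap is the voiced alveolar stop /d/.

/d/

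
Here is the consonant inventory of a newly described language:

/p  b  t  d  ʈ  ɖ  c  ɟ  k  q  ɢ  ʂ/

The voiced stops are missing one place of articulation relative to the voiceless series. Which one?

Voiceless: /p/ (bilabial), /t/ (alveolar), /ʈ/ (retroflex), /c/ (palatal), /k/ (velar), /q/ (uvular).
Voiced: /b/ (bilabial), /d/ (alveolar), /ɖ/ (retroflex), /ɟ/ (palatal), /ɢ/ (uvular).
Every place of articulation has a voiced member except velar, where /ɡ/ would be expected.

velar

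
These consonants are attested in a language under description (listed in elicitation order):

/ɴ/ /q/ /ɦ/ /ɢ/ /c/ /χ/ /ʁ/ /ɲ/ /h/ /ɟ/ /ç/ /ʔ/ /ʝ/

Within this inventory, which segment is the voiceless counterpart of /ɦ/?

/h/

/ɦ/ is a voiced glottal fricative.
The voiceless counterpart is a voiceless glottal fricative — in this inventory, /h/.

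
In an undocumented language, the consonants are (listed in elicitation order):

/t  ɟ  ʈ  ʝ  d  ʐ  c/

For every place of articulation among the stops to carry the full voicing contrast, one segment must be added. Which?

/ɖ/

place of articulation  voiceless  voiced  
alveolar          t         d       
retroflex         ʈ         —       
palatal           c         ɟ       
The retroflex row has no voiced member, so the gap is the voiced retroflex stop /ɖ/.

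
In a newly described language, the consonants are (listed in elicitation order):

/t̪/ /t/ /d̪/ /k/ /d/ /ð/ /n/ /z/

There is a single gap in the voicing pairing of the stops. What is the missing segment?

/ɡ/

Voiceless: /t̪/ (dental), /t/ (alveolar), /k/ (velar).
Voiced: /d̪/ (dental), /d/ (alveolar).
The velar row has no voiced member, so the gap is the voiced velar stop /ɡ/.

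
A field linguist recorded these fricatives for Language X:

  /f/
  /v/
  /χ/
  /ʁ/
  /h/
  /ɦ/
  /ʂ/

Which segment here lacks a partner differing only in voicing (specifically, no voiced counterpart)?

Labiodental: /f/ ~ /v/
Uvular: /χ/ ~ /ʁ/
Glottal: /h/ ~ /ɦ/
Retroflex: only /ʂ/ (voiceless); no voiced partner.
So /ʂ/ is the unpaired segment.

/ʂ/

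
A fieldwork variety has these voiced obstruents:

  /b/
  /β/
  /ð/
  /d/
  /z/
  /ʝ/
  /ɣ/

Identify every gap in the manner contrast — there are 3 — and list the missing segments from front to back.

/d̪/, /ɟ/, /ɡ/

Stop: /b/ (bilabial), /d/ (alveolar).
Fricative: /β/ (bilabial), /ð/ (dental), /z/ (alveolar), /ʝ/ (palatal), /ɣ/ (velar).
Gaps, from front to back: dental lacks stop (/d̪/); palatal lacks stop (/ɟ/); velar lacks stop (/ɡ/).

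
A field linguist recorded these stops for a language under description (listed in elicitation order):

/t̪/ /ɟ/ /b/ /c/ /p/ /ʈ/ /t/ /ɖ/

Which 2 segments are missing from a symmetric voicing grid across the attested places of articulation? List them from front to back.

place of articulation  voiceless  voiced  
bilabial          p         b       
dental            t̪        —       
alveolar          t         —       
retroflex         ʈ         ɖ       
palatal           c         ɟ       
Gaps, from front to back: dental lacks voiced (/d̪/); alveolar lacks voiced (/d/).

/d̪/, /d/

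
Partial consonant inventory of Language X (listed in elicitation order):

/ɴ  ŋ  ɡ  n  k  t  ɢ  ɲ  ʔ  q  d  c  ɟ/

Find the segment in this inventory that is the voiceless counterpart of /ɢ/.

/ɢ/ is a voiced uvular stop.
The voiceless counterpart is a voiceless uvular stop — in this inventory, /q/.

/q/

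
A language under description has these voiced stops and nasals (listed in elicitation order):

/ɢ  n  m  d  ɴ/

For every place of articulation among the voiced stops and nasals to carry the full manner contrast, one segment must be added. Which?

Oral stop: /d/ (alveolar), /ɢ/ (uvular).
Nasal: /m/ (bilabial), /n/ (alveolar), /ɴ/ (uvular).
The bilabial row has no oral stop member, so the gap is the bilabial oral stop /b/.

/b/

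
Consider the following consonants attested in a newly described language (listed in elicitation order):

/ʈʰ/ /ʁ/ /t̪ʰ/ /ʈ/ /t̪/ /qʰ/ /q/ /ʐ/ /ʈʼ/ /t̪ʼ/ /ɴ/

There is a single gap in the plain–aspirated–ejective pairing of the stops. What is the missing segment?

Plain: /t̪/ (dental), /ʈ/ (retroflex), /q/ (uvular).
Aspirated: /t̪ʰ/ (dental), /ʈʰ/ (retroflex), /qʰ/ (uvular).
Ejective: /t̪ʼ/ (dental), /ʈʼ/ (retroflex).
The uvular row has no ejective member, so the gap is the ejective uvular stop /qʼ/.

/qʼ/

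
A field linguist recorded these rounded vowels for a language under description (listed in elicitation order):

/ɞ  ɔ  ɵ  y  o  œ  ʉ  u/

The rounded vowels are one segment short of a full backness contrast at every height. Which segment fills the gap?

/ø/

height            front     central   back    
high              y         ʉ         u       
high-mid          —         ɵ         o       
low-mid           œ         ɞ         ɔ       
The high-mid row has no front member, so the gap is the high-mid front rounded vowel /ø/.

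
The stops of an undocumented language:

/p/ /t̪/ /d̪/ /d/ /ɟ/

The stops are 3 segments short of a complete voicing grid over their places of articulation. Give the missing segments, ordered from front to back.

/b/, /t/, /c/

place of articulation  voiceless  voiced  
bilabial          p         —       
dental            t̪        d̪      
alveolar          —         d       
palatal           —         ɟ       
Gaps, from front to back: bilabial lacks voiced (/b/); alveolar lacks voiceless (/t/); palatal lacks voiceless (/c/).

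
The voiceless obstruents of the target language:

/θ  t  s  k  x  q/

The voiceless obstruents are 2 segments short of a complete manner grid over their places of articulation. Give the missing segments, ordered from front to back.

Stop: /t/ (alveolar), /k/ (velar), /q/ (uvular).
Fricative: /θ/ (dental), /s/ (alveolar), /x/ (velar).
Gaps, from front to back: dental lacks stop (/t̪/); uvular lacks fricative (/χ/).

/t̪/, /χ/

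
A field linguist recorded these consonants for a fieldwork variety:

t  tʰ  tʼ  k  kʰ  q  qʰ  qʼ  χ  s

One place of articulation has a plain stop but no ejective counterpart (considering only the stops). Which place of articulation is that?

Plain: /t/ (alveolar), /k/ (velar), /q/ (uvular).
Aspirated: /tʰ/ (alveolar), /kʰ/ (velar), /qʰ/ (uvular).
Ejective: /tʼ/ (alveolar), /qʼ/ (uvular).
Every place of articulation has an ejective member except velar, where /kʼ/ would be expected.

velar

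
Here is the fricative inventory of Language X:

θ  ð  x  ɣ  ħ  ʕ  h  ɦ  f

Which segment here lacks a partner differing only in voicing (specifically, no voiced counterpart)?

/f/

Dental: /θ/ ~ /ð/
Velar: /x/ ~ /ɣ/
Pharyngeal: /ħ/ ~ /ʕ/
Glottal: /h/ ~ /ɦ/
Labiodental: only /f/ (voiceless); no voiced partner.
So /f/ is the unpaired segment.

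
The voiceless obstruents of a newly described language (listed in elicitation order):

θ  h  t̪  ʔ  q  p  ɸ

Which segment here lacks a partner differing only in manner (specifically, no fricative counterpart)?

Bilabial: /p/ ~ /ɸ/
Dental: /t̪/ ~ /θ/
Glottal: /ʔ/ ~ /h/
Uvular: only /q/ (stop); no fricative partner.
So /q/ is the unpaired segment.

/q/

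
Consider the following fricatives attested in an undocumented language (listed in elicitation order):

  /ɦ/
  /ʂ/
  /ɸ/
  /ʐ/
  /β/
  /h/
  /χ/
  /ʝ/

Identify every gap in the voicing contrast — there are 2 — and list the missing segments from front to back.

Voiceless: /ɸ/ (bilabial), /ʂ/ (retroflex), /χ/ (uvular), /h/ (glottal).
Voiced: /β/ (bilabial), /ʐ/ (retroflex), /ʝ/ (palatal), /ɦ/ (glottal).
Gaps, from front to back: palatal lacks voiceless (/ç/); uvular lacks voiced (/ʁ/).

/ç/, /ʁ/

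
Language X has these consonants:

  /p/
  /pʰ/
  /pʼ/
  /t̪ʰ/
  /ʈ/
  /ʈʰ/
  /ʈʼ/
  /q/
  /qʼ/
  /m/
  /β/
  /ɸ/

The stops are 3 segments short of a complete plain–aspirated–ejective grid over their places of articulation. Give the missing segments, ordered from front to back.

bilabial: plain /p/, aspirated /pʰ/, ejective /pʼ/.
dental: plain —, aspirated /t̪ʰ/, ejective —.
retroflex: plain /ʈ/, aspirated /ʈʰ/, ejective /ʈʼ/.
uvular: plain /q/, aspirated —, ejective /qʼ/.
Gaps, from front to back: dental lacks plain (/t̪/); dental lacks ejective (/t̪ʼ/); uvular lacks aspirated (/qʰ/).

/t̪/, /t̪ʼ/, /qʰ/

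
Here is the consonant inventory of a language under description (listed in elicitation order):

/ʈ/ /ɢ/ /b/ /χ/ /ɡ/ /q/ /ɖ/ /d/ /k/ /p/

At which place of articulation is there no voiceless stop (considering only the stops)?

alveolar

bilabial: voiceless /p/, voiced /b/.
alveolar: voiceless —, voiced /d/.
retroflex: voiceless /ʈ/, voiced /ɖ/.
velar: voiceless /k/, voiced /ɡ/.
uvular: voiceless /q/, voiced /ɢ/.
Every place of articulation has a voiceless member except alveolar, where /t/ would be expected.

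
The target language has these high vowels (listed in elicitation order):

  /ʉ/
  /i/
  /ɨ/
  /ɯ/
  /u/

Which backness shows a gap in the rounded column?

front: unrounded /i/, rounded —.
central: unrounded /ɨ/, rounded /ʉ/.
back: unrounded /ɯ/, rounded /u/.
Every backness has a rounded member except front, where /y/ would be expected.

front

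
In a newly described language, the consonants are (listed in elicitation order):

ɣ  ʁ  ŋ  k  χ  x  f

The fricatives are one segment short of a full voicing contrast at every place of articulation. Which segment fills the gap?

/v/

place of articulation  voiceless  voiced  
labiodental       f         —       
velar             x         ɣ       
uvular            χ         ʁ       
The labiodental row has no voiced member, so the gap is the voiced labiodental fricative /v/.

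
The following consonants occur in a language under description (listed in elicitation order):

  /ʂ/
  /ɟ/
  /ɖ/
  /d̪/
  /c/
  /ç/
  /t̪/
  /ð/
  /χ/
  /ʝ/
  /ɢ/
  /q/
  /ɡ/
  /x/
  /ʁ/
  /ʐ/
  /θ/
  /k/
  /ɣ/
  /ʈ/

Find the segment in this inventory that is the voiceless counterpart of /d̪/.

/t̪/

/d̪/ is a voiced dental stop.
The voiceless counterpart is a voiceless dental stop — in this inventory, /t̪/.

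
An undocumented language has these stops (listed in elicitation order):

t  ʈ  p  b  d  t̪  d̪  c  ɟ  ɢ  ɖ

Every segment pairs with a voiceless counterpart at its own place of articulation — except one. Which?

/ɢ/

Bilabial: /p/ ~ /b/
Dental: /t̪/ ~ /d̪/
Alveolar: /t/ ~ /d/
Retroflex: /ʈ/ ~ /ɖ/
Palatal: /c/ ~ /ɟ/
Uvular: only /ɢ/ (voiced); no voiceless partner.
So /ɢ/ is the unpaired segment.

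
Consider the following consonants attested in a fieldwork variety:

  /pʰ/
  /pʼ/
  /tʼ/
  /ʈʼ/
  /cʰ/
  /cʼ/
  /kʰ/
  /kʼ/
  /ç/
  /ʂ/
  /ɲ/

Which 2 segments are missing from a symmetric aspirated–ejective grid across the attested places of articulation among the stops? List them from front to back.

Aspirated: /pʰ/ (bilabial), /cʰ/ (palatal), /kʰ/ (velar).
Ejective: /pʼ/ (bilabial), /tʼ/ (alveolar), /ʈʼ/ (retroflex), /cʼ/ (palatal), /kʼ/ (velar).
Gaps, from front to back: alveolar lacks aspirated (/tʰ/); retroflex lacks aspirated (/ʈʰ/).

/tʰ/, /ʈʰ/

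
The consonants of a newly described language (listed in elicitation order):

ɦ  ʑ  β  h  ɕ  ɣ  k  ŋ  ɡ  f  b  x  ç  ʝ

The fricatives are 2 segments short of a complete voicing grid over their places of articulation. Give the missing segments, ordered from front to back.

/ɸ/, /v/

place of articulation  voiceless  voiced  
bilabial          —         β       
labiodental       f         —       
alveolo-palatal   ɕ         ʑ       
palatal           ç         ʝ       
velar             x         ɣ       
glottal           h         ɦ       
Gaps, from front to back: bilabial lacks voiceless (/ɸ/); labiodental lacks voiced (/v/).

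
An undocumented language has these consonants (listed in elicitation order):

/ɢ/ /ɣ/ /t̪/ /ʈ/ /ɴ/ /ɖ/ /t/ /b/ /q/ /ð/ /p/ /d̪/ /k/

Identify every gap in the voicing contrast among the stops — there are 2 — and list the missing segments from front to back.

/d/, /ɡ/

place of articulation  voiceless  voiced  
bilabial          p         b       
dental            t̪        d̪      
alveolar          t         —       
retroflex         ʈ         ɖ       
velar             k         —       
uvular            q         ɢ       
Gaps, from front to back: alveolar lacks voiced (/d/); velar lacks voiced (/ɡ/).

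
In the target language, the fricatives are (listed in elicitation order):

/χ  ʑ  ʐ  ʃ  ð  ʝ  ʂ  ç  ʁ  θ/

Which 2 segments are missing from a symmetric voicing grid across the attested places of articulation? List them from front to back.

dental: voiceless /θ/, voiced /ð/.
postalveolar: voiceless /ʃ/, voiced —.
retroflex: voiceless /ʂ/, voiced /ʐ/.
alveolo-palatal: voiceless —, voiced /ʑ/.
palatal: voiceless /ç/, voiced /ʝ/.
uvular: voiceless /χ/, voiced /ʁ/.
Gaps, from front to back: postalveolar lacks voiced (/ʒ/); alveolo-palatal lacks voiceless (/ɕ/).

/ʒ/, /ɕ/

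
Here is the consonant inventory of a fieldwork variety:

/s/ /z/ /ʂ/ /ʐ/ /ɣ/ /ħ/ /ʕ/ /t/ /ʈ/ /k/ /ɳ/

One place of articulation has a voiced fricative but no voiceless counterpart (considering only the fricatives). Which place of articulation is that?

Voiceless: /s/ (alveolar), /ʂ/ (retroflex), /ħ/ (pharyngeal).
Voiced: /z/ (alveolar), /ʐ/ (retroflex), /ɣ/ (velar), /ʕ/ (pharyngeal).
Every place of articulation has a voiceless member except velar, where /x/ would be expected.

velar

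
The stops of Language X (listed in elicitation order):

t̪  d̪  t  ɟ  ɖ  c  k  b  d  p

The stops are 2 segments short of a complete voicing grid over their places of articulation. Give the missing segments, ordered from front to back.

/ʈ/, /ɡ/

bilabial: voiceless /p/, voiced /b/.
dental: voiceless /t̪/, voiced /d̪/.
alveolar: voiceless /t/, voiced /d/.
retroflex: voiceless —, voiced /ɖ/.
palatal: voiceless /c/, voiced /ɟ/.
velar: voiceless /k/, voiced —.
Gaps, from front to back: retroflex lacks voiceless (/ʈ/); velar lacks voiced (/ɡ/).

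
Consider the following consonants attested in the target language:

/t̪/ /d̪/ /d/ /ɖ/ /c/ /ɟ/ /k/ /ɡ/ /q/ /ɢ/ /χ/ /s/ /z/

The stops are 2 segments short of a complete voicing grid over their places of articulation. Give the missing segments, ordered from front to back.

/t/, /ʈ/

Voiceless: /t̪/ (dental), /c/ (palatal), /k/ (velar), /q/ (uvular).
Voiced: /d̪/ (dental), /d/ (alveolar), /ɖ/ (retroflex), /ɟ/ (palatal), /ɡ/ (velar), /ɢ/ (uvular).
Gaps, from front to back: alveolar lacks voiceless (/t/); retroflex lacks voiceless (/ʈ/).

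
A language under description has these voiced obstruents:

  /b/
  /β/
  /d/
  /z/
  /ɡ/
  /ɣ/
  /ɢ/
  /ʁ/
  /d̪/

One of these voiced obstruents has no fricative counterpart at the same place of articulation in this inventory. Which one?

/d̪/

Bilabial: /b/ ~ /β/
Alveolar: /d/ ~ /z/
Velar: /ɡ/ ~ /ɣ/
Uvular: /ɢ/ ~ /ʁ/
Dental: only /d̪/ (stop); no fricative partner.
So /d̪/ is the unpaired segment.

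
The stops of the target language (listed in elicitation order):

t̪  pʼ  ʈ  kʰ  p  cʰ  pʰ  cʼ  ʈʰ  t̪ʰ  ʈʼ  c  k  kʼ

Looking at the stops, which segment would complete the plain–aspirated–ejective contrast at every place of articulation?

/t̪ʼ/

place of articulation  plain     aspirated  ejective
bilabial          p         pʰ        pʼ      
dental            t̪        t̪ʰ       —       
retroflex         ʈ         ʈʰ        ʈʼ      
palatal           c         cʰ        cʼ      
velar             k         kʰ        kʼ      
The dental row has no ejective member, so the gap is the ejective dental stop /t̪ʼ/.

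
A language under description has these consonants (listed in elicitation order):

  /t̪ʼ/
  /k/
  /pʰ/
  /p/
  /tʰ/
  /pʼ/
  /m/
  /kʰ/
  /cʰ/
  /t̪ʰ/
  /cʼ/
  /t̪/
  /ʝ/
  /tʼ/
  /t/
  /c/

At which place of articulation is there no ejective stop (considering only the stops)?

velar

Plain: /p/ (bilabial), /t̪/ (dental), /t/ (alveolar), /c/ (palatal), /k/ (velar).
Aspirated: /pʰ/ (bilabial), /t̪ʰ/ (dental), /tʰ/ (alveolar), /cʰ/ (palatal), /kʰ/ (velar).
Ejective: /pʼ/ (bilabial), /t̪ʼ/ (dental), /tʼ/ (alveolar), /cʼ/ (palatal).
Every place of articulation has an ejective member except velar, where /kʼ/ would be expected.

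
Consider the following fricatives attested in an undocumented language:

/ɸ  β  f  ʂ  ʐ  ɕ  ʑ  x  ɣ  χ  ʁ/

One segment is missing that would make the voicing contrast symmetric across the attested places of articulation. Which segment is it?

/v/

place of articulation  voiceless  voiced  
bilabial          ɸ         β       
labiodental       f         —       
retroflex         ʂ         ʐ       
alveolo-palatal   ɕ         ʑ       
velar             x         ɣ       
uvular            χ         ʁ       
The labiodental row has no voiced member, so the gap is the voiced labiodental fricative /v/.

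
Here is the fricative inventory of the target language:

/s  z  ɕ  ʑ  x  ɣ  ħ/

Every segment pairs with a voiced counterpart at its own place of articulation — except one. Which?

Alveolar: /s/ ~ /z/
Alveolo-palatal: /ɕ/ ~ /ʑ/
Velar: /x/ ~ /ɣ/
Pharyngeal: only /ħ/ (voiceless); no voiced partner.
So /ħ/ is the unpaired segment.

/ħ/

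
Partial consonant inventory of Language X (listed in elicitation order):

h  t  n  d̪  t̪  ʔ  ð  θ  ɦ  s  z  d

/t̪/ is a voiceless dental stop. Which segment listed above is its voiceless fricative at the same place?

The voiceless fricative at the same place is a voiceless dental fricative — in this inventory, /θ/.

/θ/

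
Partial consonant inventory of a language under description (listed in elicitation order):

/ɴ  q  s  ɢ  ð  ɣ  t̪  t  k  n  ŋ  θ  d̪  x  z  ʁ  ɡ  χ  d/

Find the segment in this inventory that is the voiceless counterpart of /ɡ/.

/k/

/ɡ/ is a voiced velar stop.
The voiceless counterpart is a voiceless velar stop — in this inventory, /k/.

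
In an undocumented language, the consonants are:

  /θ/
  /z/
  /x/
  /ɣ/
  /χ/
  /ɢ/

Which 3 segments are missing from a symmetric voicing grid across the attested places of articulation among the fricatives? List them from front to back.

/ð/, /s/, /ʁ/

dental: voiceless /θ/, voiced —.
alveolar: voiceless —, voiced /z/.
velar: voiceless /x/, voiced /ɣ/.
uvular: voiceless /χ/, voiced —.
Gaps, from front to back: dental lacks voiced (/ð/); alveolar lacks voiceless (/s/); uvular lacks voiced (/ʁ/).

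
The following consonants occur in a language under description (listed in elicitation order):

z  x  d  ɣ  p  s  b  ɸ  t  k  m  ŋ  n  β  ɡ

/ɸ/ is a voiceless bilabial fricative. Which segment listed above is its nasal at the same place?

The nasal at the same place is a bilabial nasal — in this inventory, /m/.

/m/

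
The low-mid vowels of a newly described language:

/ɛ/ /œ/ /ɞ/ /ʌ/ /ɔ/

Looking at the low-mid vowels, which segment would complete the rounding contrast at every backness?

front: unrounded /ɛ/, rounded /œ/.
central: unrounded —, rounded /ɞ/.
back: unrounded /ʌ/, rounded /ɔ/.
The central row has no unrounded member, so the gap is the central unrounded vowel /ɜ/.

/ɜ/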